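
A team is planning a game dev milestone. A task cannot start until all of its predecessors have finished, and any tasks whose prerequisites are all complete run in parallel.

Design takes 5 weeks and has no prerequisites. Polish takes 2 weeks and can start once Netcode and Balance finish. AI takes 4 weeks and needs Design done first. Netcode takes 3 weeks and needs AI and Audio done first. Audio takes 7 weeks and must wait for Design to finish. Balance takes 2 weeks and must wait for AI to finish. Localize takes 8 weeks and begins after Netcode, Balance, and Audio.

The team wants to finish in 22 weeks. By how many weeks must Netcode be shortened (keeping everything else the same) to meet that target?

1

Current finish: 23 weeks; target: 22.
Netcode is on every critical path, so each week cut from Netcode cuts the finish by one (this holds down to a finish of 21).
Need 23 − 22 = 1 week off Netcode → Netcode becomes 2 weeks, finish becomes 22.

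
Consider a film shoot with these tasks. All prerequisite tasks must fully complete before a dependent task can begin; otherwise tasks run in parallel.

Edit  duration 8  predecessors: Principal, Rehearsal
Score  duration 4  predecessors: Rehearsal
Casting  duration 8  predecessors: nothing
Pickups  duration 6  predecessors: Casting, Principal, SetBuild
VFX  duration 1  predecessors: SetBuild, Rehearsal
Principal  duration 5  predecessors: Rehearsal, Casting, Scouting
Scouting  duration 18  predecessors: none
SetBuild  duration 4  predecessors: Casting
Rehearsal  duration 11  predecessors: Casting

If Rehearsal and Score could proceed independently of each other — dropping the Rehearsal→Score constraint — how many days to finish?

With the dependency in place, Casting→Rehearsal→Principal→Edit = 8+11+5+8 = 32 sets the finish at 32 days.
Without Rehearsal→Score, Score's earliest start moves from 19 to 0.
New critical path: Casting→Rehearsal→Principal→Edit = 8+11+5+8 = 32 ⇒ 32 days.

32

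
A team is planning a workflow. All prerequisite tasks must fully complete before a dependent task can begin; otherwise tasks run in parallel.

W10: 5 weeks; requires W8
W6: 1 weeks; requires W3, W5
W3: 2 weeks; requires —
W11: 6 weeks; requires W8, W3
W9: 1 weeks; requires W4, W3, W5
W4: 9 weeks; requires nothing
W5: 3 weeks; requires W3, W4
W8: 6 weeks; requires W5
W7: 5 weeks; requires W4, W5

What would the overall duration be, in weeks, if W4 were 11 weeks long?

The binding path is W4→W5→W8→W11 = 9+3+6+6 = 24; finish at 24 weeks.
W4 lies on that path, so at 11 weeks the path becomes 26 weeks.
That remains the longest chain; total 26 weeks.

26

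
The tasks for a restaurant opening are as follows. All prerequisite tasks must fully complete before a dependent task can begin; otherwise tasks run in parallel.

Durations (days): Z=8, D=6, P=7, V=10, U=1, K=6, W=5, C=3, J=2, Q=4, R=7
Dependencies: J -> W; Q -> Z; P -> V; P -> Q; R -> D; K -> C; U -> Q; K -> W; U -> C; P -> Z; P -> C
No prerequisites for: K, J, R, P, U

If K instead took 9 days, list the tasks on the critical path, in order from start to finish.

P, Q, Z

Baseline: P→Q→Z = 7+4+8 = 19 → 19 days.
K has 8 days of float (longest path through it is 11).
That remains the longest chain; total 19 days.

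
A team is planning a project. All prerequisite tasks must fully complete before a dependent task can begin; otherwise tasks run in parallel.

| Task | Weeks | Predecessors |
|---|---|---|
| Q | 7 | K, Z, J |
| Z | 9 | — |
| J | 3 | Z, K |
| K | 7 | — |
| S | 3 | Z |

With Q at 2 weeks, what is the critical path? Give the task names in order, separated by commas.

Z, J, Q

The binding path is Z→J→Q = 9+3+7 = 19; finish at 19 weeks.
Q is on the critical path; changing it to 2 makes that path 14 weeks.
No other chain overtakes it, so the finish is 14 weeks.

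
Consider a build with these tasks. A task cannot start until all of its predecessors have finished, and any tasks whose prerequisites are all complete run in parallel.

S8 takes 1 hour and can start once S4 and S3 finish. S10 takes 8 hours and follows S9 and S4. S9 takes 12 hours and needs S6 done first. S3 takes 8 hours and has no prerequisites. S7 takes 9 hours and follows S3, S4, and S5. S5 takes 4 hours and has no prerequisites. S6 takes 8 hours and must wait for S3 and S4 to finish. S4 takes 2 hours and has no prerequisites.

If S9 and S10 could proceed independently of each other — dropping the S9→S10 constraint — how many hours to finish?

Before: longest chain S3→S6→S9→S10 = 8+8+12+8 = 36, finish 36.
Without S9→S10, S10's earliest start moves from 28 to 2.
The longest chain is now S3→S6→S9 = 8+8+12 = 28, so the schedule takes 28 hours.

28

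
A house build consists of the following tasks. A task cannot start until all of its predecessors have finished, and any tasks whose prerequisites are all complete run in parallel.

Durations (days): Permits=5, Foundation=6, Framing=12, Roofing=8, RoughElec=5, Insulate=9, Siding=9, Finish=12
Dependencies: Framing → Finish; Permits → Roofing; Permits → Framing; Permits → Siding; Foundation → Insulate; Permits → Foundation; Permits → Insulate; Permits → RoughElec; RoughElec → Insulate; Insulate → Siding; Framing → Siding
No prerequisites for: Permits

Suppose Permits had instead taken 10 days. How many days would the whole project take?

34

Actual critical path: Permits→Foundation→Insulate→Siding = 5+6+9+9 = 29 ⇒ 29 days.
Permits is on the critical path; changing it to 10 makes that path 34 days.
That remains the longest chain; total 34 days.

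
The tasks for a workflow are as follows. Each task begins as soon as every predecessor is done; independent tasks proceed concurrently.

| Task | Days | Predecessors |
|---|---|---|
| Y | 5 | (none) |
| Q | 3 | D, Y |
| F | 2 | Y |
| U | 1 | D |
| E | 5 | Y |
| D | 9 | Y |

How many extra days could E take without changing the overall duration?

7

The longest chain is Y→D→Q = 5+9+3 = 17; overall finish 17 days.
E finishes as early as 10 and must finish by 17.
Float = 17 − 10 = 7.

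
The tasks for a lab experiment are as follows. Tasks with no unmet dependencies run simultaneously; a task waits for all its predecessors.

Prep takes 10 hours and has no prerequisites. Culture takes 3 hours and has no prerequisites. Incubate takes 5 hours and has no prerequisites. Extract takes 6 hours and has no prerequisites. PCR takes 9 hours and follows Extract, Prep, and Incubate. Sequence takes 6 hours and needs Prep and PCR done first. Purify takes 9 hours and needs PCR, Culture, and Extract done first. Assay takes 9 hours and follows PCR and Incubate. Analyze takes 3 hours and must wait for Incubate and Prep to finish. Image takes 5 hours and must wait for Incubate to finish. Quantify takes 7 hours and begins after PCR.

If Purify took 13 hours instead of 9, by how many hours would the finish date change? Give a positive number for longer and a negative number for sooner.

4

As given, the longest chain is Prep→PCR→Purify = 10+9+9 = 28, so the finish is 28 hours.
Purify is on the critical path; changing it to 13 makes that path 32 hours.
That remains the longest chain; total 32 hours.
Change in finish: 32 − 28 = +4 hours.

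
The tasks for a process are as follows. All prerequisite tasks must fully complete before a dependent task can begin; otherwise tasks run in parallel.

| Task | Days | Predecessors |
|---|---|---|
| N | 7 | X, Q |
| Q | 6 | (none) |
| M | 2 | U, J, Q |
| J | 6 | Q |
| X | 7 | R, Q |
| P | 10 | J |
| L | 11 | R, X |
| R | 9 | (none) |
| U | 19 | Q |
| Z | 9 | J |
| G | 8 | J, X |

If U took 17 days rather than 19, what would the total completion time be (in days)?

As given, the longest chain is Q→U→M = 6+19+2 = 27, so the finish is 27 days.
U lies on that path, so at 17 days the path becomes 25 days.
The binding chain switches to R→X→L = 9+7+11 = 27; finish 27 days.

27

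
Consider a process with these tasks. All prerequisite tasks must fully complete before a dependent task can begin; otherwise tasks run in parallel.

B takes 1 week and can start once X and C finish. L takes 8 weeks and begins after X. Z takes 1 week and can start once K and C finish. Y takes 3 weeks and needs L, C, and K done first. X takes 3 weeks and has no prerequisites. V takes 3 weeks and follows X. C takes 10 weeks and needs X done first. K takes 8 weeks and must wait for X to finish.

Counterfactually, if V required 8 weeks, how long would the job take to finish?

16

Critical path before the change: X→C→Y = 3+10+3 = 16 giving 16 weeks.
The longest path through V is only 6 weeks, so V has float 10.
No other chain overtakes it, so the finish is 16 weeks.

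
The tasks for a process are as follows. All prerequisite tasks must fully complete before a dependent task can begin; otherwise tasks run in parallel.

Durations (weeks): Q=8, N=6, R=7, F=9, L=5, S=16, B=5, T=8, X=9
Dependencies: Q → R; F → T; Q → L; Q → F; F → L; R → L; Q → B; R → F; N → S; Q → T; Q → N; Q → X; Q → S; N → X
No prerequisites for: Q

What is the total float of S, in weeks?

2

Q→R→F→T = 8+7+9+8 = 32 sets the makespan at 32 weeks.
The longest chain containing S totals 30 weeks.
Float = 32 − 30 = 2.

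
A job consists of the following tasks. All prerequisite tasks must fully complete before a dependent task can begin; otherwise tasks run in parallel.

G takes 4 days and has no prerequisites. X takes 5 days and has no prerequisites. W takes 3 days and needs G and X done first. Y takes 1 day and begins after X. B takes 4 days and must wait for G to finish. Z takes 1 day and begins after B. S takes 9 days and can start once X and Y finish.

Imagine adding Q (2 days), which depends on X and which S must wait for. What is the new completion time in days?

16

Originally the job takes 15 days.
With Q inserted, S now waits for max(X, Y, Q).
New critical path: X→Q→S = 5+2+9 = 16 ⇒ 16 days.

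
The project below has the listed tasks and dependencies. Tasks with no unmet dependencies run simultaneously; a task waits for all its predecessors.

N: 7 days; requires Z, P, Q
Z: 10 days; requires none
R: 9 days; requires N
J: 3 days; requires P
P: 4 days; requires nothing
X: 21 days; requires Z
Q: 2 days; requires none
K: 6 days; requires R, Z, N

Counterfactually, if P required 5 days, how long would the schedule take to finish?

32

As given, the longest chain is Z→N→R→K = 10+7+9+6 = 32, so the finish is 32 days.
P is off the critical path — its longest chain is 26 days, giving 6 of slack.
The critical path is still Z→N→R→K; finish is now 32 days.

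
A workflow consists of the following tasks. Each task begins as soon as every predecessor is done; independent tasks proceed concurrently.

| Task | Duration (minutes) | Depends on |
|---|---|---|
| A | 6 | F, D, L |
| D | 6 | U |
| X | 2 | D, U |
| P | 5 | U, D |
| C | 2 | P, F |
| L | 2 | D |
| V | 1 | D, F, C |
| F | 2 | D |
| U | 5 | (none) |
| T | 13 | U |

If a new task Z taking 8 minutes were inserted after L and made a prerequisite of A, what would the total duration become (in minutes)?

27

Originally the project takes 19 minutes.
With Z inserted, A now waits for max(F, D, L, Z).
New critical path: U→D→L→Z→A = 5+6+2+8+6 = 27 ⇒ 27 minutes.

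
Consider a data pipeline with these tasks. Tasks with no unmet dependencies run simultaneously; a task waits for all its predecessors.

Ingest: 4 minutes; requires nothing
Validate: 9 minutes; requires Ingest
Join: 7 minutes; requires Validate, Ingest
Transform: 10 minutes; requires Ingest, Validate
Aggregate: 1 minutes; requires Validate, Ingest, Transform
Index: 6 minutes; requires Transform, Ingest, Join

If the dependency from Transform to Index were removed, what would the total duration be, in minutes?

26

With the dependency in place, Ingest→Validate→Transform→Index = 4+9+10+6 = 29 sets the finish at 29 minutes.
Without Transform→Index, Index's earliest start moves from 23 to 20.
After: Ingest→Validate→Join→Index = 4+9+7+6 = 26 → 26 minutes.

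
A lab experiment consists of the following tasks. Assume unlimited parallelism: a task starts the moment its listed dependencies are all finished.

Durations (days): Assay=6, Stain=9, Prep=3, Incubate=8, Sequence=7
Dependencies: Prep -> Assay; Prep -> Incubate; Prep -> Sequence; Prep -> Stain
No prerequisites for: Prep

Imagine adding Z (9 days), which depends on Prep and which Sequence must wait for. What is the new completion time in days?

19

Originally the schedule takes 12 days.
With Z inserted, Sequence now waits for max(Prep, Z).
New critical path: Prep→Z→Sequence = 3+9+7 = 19 ⇒ 19 days.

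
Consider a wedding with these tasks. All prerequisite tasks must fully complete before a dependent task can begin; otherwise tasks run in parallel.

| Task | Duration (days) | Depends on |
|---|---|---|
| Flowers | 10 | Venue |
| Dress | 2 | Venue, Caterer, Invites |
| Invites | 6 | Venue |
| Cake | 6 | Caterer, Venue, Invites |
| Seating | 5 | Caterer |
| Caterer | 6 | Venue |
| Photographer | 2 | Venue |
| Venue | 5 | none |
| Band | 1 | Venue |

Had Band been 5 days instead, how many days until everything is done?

17

The binding path is Venue→Caterer→Cake = 5+6+6 = 17; finish at 17 days.
The longest path through Band is only 6 days, so Band has float 11.
That remains the longest chain; total 17 days.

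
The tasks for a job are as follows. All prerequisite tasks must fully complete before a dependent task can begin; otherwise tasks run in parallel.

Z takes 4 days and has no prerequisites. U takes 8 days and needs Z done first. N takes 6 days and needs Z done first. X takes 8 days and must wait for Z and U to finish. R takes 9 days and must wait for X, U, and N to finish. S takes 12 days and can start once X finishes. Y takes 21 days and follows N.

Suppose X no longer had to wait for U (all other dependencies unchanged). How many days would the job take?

With the dependency in place, Z→U→X→S = 4+8+8+12 = 32 sets the finish at 32 days.
Without U→X, X's earliest start moves from 12 to 4.
The longest chain is now Z→N→Y = 4+6+21 = 31, so the job takes 31 days.

31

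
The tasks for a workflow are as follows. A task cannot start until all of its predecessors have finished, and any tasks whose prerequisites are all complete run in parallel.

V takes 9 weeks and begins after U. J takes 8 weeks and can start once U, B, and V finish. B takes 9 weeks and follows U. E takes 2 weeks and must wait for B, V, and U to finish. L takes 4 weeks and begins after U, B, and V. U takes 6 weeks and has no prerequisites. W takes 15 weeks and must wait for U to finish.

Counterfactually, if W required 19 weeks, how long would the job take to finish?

25

As given, the longest chain is U→B→J = 6+9+8 = 23, so the finish is 23 weeks.
W is off the critical path — its longest chain is 21 weeks, giving 2 of slack.
Now U→W = 6+19 = 25 is longest, so the finish becomes 25 weeks.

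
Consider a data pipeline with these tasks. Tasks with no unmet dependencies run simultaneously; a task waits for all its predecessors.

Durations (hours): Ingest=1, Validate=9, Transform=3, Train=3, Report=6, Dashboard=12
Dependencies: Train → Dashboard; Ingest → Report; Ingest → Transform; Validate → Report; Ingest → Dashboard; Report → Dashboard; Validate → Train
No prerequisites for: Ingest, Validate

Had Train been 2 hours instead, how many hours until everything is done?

27

Baseline: Validate→Report→Dashboard = 9+6+12 = 27 → 27 hours.
The longest path through Train is only 24 hours, so Train has float 3.
No other chain overtakes it, so the finish is 27 hours.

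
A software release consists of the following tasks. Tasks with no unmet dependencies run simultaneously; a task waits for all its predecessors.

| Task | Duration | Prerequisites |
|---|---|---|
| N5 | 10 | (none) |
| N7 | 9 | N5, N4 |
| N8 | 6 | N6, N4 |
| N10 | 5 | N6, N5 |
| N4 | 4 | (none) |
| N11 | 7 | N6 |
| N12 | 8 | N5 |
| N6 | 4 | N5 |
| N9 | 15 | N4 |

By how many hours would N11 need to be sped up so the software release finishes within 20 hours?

1

Current finish: 21 hours; target: 20.
N11 is on every critical path, so each hour cut from N11 cuts the finish by one (this holds down to a finish of 20).
Need 21 − 20 = 1 hour off N11 → N11 becomes 6 hours, finish becomes 20.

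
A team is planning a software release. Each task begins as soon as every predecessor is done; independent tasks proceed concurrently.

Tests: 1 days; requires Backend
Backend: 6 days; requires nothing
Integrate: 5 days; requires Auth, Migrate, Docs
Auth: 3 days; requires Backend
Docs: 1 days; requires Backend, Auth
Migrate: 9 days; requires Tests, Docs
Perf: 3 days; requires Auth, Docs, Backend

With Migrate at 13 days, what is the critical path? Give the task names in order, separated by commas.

Backend, Auth, Docs, Migrate, Integrate

Critical path before the change: Backend→Auth→Docs→Migrate→Integrate = 6+3+1+9+5 = 24 giving 24 days.
Migrate lies on that path, so at 13 days the path becomes 28 days.
That remains the longest chain; total 28 days.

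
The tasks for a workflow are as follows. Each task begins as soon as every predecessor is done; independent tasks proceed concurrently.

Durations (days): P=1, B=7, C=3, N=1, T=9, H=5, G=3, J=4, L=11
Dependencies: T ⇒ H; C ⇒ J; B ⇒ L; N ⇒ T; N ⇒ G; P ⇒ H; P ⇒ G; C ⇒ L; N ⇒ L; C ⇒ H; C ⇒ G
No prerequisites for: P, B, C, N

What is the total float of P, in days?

Critical path: B→L = 7+11 = 18, so the finish is 18 days.
Longest path through P: 6 days (earliest finish 1, latest finish 13).
Float = 18 − 6 = 12.

12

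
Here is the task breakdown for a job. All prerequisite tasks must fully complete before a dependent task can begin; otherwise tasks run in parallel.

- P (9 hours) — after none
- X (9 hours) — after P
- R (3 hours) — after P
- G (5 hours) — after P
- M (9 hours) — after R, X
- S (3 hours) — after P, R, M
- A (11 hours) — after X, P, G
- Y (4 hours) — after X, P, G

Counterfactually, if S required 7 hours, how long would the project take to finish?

Actual critical path: P→X→M→S = 9+9+9+3 = 30 ⇒ 30 hours.
Since S is critical, the +4 change carries straight to that chain (now 34 hours).
That remains the longest chain; total 34 hours.

34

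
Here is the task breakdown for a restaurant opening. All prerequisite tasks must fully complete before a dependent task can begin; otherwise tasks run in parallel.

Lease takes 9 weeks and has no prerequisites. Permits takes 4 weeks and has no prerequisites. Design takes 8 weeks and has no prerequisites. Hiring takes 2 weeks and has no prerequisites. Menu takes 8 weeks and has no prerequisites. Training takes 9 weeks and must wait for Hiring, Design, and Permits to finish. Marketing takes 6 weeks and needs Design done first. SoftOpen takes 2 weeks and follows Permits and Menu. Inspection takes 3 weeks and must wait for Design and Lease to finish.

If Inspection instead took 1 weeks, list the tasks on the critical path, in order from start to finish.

Design, Training

The binding path is Design→Training = 8+9 = 17; finish at 17 weeks.
The longest path through Inspection is only 12 weeks, so Inspection has float 5.
The critical path is still Design→Training; finish is now 17 weeks.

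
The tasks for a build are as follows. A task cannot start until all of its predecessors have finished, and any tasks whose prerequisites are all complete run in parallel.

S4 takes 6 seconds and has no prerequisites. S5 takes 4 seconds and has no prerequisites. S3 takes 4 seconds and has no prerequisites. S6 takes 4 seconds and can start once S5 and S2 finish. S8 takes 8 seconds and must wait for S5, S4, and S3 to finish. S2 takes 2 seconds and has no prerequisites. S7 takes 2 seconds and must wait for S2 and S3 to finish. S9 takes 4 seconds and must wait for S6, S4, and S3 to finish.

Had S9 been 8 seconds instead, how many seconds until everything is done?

16

As given, the longest chain is S4→S8 = 6+8 = 14, so the finish is 14 seconds.
S9 is off the critical path — its longest chain is 12 seconds, giving 2 of slack.
The binding chain switches to S5→S6→S9 = 4+4+8 = 16; finish 16 seconds.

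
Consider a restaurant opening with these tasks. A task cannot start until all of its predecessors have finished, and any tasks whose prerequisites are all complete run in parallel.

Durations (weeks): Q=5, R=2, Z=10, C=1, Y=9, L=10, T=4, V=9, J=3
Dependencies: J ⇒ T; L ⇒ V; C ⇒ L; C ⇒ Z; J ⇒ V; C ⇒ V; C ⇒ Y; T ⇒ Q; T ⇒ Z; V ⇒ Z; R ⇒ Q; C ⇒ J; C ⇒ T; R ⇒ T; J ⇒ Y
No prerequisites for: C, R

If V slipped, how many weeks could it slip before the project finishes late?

Critical path: C→L→V→Z = 1+10+9+10 = 30, so the finish is 30 weeks.
The longest chain containing V totals 30 weeks.
Slack of V = 11 − 11 = 0 weeks.

0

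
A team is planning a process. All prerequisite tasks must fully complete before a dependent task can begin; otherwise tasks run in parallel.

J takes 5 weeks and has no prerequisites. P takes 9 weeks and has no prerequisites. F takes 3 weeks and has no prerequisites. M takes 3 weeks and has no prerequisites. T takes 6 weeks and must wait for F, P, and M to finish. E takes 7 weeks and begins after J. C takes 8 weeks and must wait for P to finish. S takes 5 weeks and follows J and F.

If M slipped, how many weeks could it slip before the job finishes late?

The longest chain is P→C = 9+8 = 17; overall finish 17 weeks.
Longest path through M: 9 weeks (earliest finish 3, latest finish 11).
Slack of M = 8 − 0 = 8 weeks.

8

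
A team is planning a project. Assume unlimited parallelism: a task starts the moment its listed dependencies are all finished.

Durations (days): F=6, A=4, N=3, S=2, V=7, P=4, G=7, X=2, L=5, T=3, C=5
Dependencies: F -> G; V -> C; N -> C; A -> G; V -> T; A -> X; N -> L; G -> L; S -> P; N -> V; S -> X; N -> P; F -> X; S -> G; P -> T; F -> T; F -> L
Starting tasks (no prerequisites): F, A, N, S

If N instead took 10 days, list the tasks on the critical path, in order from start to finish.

Actual critical path: F→G→L = 6+7+5 = 18 ⇒ 18 days.
The longest path through N is only 15 days, so N has float 3.
The binding chain switches to N→V→C = 10+7+5 = 22; finish 22 days.

N, V, C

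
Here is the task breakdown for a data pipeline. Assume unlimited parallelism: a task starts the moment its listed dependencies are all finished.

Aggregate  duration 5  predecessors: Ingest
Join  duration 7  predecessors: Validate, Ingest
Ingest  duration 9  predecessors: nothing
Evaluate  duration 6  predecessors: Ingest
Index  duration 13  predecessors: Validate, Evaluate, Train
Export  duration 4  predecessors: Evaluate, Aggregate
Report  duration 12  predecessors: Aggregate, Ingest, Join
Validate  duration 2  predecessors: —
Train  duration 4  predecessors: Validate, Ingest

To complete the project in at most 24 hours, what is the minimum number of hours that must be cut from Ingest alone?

4

Current finish: 28 hours; target: 24.
Ingest is on every critical path, so each hour cut from Ingest cuts the finish by one (this holds down to a finish of 21).
Need 28 − 24 = 4 hours off Ingest → Ingest becomes 5 hours, finish becomes 24.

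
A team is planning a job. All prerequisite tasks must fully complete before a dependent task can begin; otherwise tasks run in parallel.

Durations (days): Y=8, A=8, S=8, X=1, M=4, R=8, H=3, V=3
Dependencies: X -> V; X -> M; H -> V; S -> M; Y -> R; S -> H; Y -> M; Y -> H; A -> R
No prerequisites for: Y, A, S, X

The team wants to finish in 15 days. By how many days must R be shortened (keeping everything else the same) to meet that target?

Current finish: 16 days; target: 15.
R is on every critical path, so each day cut from R cuts the finish by one (this holds down to a finish of 14).
Need 16 − 15 = 1 day off R → R becomes 7 days, finish becomes 15.

1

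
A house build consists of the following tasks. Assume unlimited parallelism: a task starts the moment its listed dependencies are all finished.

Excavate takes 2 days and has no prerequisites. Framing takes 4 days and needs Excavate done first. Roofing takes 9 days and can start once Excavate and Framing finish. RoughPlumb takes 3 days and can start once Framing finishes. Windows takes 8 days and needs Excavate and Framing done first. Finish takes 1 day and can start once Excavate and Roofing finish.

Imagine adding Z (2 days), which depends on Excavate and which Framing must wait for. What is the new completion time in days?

18

Originally the schedule takes 16 days.
With Z inserted, Framing now waits for max(Excavate, Z).
New critical path: Excavate→Z→Framing→Roofing→Finish = 2+2+4+9+1 = 18 ⇒ 18 days.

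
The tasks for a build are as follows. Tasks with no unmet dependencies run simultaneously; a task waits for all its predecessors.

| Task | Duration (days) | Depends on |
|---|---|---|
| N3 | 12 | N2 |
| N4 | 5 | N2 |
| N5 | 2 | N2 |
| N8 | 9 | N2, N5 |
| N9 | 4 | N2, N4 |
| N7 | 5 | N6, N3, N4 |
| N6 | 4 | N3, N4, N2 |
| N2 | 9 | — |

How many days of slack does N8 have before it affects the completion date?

10

Critical path: N2→N3→N6→N7 = 9+12+4+5 = 30, so the finish is 30 days.
N8 finishes as early as 20 and must finish by 30.
Slack of N8 = 21 − 11 = 10 days.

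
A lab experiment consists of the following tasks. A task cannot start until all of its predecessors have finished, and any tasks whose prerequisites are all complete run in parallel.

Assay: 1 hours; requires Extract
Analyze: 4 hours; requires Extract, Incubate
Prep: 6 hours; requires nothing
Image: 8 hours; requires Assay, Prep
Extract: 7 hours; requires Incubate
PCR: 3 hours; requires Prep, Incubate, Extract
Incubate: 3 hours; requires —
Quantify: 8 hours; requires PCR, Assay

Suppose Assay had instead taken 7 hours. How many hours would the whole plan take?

25

Critical path before the change: Incubate→Extract→PCR→Quantify = 3+7+3+8 = 21 giving 21 hours.
Assay is off the critical path — its longest chain is 19 hours, giving 2 of slack.
The binding chain switches to Incubate→Extract→Assay→Image = 3+7+7+8 = 25; finish 25 hours.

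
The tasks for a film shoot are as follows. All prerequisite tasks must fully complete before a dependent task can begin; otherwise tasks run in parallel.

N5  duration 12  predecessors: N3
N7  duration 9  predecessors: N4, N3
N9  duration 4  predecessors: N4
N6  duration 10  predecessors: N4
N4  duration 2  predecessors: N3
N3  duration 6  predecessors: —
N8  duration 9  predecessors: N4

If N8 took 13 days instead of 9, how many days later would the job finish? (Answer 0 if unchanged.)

Baseline: N3→N4→N6 = 6+2+10 = 18 → 18 days.
N8 has 1 day of float (longest path through it is 17).
New critical path: N3→N4→N8 = 6+2+13 = 21 ⇒ 21 days.
Change in finish: 21 − 18 = +3 days.

3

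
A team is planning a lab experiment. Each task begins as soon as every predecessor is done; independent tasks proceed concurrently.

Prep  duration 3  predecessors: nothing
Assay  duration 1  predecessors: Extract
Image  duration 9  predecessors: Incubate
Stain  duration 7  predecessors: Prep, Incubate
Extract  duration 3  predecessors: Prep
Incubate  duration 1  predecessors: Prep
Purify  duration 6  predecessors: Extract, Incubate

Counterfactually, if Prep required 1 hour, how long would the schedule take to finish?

11

Baseline: Prep→Incubate→Image = 3+1+9 = 13 → 13 hours.
Prep lies on that path, so at 1 hour the path becomes 11 hours.
The critical path is still Prep→Incubate→Image; finish is now 11 hours.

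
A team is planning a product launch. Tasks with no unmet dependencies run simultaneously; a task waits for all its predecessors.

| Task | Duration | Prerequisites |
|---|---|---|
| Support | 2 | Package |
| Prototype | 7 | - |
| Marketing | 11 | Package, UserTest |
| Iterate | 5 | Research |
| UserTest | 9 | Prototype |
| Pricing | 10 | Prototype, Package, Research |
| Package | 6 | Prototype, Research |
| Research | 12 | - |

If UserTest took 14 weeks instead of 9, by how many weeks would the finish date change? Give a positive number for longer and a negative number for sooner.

3

Actual critical path: Research→Package→Marketing = 12+6+11 = 29 ⇒ 29 weeks.
The longest path through UserTest is only 27 weeks, so UserTest has float 2.
The binding chain switches to Prototype→UserTest→Marketing = 7+14+11 = 32; finish 32 weeks.
Change in finish: 32 − 29 = +3 weeks.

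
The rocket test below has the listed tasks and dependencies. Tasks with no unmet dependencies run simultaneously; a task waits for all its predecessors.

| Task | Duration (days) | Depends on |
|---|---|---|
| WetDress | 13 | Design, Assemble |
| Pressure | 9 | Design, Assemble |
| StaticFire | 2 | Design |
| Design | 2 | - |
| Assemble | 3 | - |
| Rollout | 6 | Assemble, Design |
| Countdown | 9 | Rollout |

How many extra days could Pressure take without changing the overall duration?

6

The longest chain is Assemble→Rollout→Countdown = 3+6+9 = 18; overall finish 18 days.
Pressure finishes as early as 12 and must finish by 18.
Slack of Pressure = 9 − 3 = 6 days.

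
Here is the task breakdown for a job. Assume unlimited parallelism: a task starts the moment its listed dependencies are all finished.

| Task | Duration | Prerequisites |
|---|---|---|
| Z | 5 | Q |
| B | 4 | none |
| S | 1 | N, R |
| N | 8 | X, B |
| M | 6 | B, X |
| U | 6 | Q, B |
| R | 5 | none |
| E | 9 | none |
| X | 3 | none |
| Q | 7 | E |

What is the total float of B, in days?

E→Q→U = 9+7+6 = 22 sets the makespan at 22 days.
B finishes as early as 4 and must finish by 13.
Float = 22 − 13 = 9.

9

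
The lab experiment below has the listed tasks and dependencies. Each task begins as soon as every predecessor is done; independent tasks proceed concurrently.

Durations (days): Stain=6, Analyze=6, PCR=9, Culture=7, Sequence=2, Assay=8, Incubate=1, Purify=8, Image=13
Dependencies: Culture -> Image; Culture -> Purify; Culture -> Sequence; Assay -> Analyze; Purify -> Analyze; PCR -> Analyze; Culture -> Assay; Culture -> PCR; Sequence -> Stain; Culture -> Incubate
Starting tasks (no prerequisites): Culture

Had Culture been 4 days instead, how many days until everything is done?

The binding path is Culture→PCR→Analyze = 7+9+6 = 22; finish at 22 days.
Culture lies on that path, so at 4 days the path becomes 19 days.
That remains the longest chain; total 19 days.

19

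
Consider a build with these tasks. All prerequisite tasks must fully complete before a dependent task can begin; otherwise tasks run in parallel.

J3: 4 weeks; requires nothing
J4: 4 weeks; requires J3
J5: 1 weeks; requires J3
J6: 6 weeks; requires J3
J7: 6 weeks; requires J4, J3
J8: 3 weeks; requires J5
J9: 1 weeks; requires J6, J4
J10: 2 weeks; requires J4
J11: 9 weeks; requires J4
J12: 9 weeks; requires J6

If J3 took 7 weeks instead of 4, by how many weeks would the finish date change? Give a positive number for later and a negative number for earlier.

3

The binding path is J3→J6→J12 = 4+6+9 = 19; finish at 19 weeks.
J3 lies on that path, so at 7 weeks the path becomes 22 weeks.
The critical path is still J3→J6→J12; finish is now 22 weeks.
Change in finish: 22 − 19 = +3 weeks.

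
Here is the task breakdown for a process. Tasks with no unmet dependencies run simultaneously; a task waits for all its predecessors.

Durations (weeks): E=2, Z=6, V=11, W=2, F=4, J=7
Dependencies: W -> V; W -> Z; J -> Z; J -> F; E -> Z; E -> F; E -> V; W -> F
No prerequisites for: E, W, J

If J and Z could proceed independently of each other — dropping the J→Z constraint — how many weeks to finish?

13

Before: longest chain E→V = 2+11 = 13, finish 13.
Without J→Z, Z's earliest start moves from 7 to 2.
New critical path: E→V = 2+11 = 13 ⇒ 13 weeks.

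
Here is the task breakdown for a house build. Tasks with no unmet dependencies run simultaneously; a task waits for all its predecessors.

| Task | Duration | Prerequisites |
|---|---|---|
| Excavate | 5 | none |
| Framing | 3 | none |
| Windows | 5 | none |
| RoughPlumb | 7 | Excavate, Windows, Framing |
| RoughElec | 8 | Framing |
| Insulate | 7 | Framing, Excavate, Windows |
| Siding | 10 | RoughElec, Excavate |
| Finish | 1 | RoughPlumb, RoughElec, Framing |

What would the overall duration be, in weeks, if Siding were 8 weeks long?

19

The binding path is Framing→RoughElec→Siding = 3+8+10 = 21; finish at 21 weeks.
Siding is on the critical path; changing it to 8 makes that path 19 weeks.
No other chain overtakes it, so the finish is 19 weeks.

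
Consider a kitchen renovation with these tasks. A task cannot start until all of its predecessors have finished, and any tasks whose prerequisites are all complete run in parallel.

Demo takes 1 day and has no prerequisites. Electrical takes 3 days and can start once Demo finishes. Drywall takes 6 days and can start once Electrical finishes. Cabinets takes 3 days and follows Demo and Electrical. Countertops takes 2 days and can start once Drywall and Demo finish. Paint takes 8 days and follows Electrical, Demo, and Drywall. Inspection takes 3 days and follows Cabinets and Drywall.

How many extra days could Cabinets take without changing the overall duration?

8

Demo→Electrical→Drywall→Paint = 1+3+6+8 = 18 sets the makespan at 18 days.
Longest path through Cabinets: 10 days (earliest finish 7, latest finish 15).
Float = 18 − 10 = 8.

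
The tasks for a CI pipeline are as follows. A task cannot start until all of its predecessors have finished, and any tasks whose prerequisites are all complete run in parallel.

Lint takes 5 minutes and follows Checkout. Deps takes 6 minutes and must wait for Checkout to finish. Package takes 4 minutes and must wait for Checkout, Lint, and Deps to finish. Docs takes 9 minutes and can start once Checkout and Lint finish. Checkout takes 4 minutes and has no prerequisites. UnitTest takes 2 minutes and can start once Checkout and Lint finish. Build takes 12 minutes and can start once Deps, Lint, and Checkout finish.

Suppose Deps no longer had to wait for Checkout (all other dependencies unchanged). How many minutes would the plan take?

21

Before: longest chain Checkout→Deps→Build = 4+6+12 = 22, finish 22.
Without Checkout→Deps, Deps's earliest start moves from 4 to 0.
New critical path: Checkout→Lint→Build = 4+5+12 = 21 ⇒ 21 minutes.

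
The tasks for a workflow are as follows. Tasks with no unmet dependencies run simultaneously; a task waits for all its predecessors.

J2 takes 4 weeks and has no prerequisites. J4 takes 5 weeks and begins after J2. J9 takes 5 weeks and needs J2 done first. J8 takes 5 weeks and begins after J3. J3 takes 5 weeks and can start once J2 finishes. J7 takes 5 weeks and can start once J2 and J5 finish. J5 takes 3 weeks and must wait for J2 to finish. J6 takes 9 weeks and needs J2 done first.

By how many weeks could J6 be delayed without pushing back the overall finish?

1

Critical path: J2→J3→J8 = 4+5+5 = 14, so the finish is 14 weeks.
Longest path through J6: 13 weeks (earliest finish 13, latest finish 14).
Slack of J6 = 5 − 4 = 1 week.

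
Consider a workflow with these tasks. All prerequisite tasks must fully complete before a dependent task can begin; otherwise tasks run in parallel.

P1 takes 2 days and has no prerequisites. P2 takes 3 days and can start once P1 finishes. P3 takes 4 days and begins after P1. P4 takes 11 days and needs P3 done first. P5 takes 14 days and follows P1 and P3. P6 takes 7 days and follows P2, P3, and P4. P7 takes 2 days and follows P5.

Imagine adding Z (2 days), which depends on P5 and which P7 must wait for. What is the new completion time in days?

24

Originally the workflow takes 24 days.
With Z inserted, P7 now waits for max(P5, Z).
New critical path: P1→P3→P4→P6 = 2+4+11+7 = 24 ⇒ 24 days.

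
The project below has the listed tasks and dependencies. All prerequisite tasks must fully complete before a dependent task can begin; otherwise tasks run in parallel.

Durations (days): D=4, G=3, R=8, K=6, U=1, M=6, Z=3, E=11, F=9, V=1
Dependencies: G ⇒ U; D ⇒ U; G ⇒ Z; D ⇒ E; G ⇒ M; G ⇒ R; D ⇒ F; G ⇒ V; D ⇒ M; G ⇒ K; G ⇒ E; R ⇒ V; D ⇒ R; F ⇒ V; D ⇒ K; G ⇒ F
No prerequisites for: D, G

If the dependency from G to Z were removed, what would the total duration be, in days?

15

Original critical path: D→E = 4+11 = 15 ⇒ 15 days.
Without G→Z, Z's earliest start moves from 3 to 0.
The longest chain is now D→E = 4+11 = 15, so the project takes 15 days.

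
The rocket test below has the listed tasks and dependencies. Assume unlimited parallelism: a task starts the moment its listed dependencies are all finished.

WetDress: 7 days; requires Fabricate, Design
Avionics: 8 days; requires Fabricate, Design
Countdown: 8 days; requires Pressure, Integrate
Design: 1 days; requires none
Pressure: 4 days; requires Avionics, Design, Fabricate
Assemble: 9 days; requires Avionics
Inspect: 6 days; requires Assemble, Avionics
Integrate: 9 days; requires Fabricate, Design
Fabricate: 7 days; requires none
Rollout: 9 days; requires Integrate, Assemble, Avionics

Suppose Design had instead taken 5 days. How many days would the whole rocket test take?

The binding path is Fabricate→Avionics→Assemble→Rollout = 7+8+9+9 = 33; finish at 33 days.
Design has 6 days of float (longest path through it is 27).
No other chain overtakes it, so the finish is 33 days.

33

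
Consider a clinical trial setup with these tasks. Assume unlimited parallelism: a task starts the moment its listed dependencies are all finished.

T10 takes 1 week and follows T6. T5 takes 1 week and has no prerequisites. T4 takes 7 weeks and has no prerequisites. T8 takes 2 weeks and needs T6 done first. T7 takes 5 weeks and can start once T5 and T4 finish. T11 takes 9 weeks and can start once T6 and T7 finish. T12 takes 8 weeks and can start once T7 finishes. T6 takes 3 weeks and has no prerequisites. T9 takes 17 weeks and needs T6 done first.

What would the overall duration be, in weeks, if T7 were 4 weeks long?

20

Baseline: T4→T7→T11 = 7+5+9 = 21 → 21 weeks.
T7 is on the critical path; changing it to 4 makes that path 20 weeks.
No other chain overtakes it, so the finish is 20 weeks.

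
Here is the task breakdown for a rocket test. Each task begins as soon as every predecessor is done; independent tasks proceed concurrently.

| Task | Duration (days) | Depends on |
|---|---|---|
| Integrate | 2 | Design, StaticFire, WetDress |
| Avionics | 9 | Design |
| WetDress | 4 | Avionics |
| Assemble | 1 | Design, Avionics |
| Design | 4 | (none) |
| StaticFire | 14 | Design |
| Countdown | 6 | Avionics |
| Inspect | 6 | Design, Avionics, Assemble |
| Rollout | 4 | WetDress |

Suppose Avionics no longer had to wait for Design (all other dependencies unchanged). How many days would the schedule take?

20

Original critical path: Design→Avionics→WetDress→Rollout = 4+9+4+4 = 21 ⇒ 21 days.
Without Design→Avionics, Avionics's earliest start moves from 4 to 0.
The longest chain is now Design→StaticFire→Integrate = 4+14+2 = 20, so the schedule takes 20 days.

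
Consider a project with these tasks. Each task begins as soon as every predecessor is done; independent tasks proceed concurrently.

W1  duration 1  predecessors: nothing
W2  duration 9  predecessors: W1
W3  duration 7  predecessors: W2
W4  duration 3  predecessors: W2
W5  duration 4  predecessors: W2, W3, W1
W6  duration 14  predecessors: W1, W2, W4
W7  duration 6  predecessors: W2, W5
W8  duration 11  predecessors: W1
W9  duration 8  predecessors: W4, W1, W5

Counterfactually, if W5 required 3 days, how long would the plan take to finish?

28

Actual critical path: W1→W2→W3→W5→W9 = 1+9+7+4+8 = 29 ⇒ 29 days.
W5 lies on that path, so at 3 days the path becomes 28 days.
The critical path is still W1→W2→W3→W5→W9; finish is now 28 days.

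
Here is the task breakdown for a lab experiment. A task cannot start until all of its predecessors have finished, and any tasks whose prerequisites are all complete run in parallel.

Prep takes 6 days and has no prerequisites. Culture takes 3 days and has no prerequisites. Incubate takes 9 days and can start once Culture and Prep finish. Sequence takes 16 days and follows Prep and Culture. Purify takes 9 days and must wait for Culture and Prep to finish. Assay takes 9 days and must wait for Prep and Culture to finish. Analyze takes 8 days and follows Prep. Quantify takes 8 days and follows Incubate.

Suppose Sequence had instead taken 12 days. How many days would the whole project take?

23

As given, the longest chain is Prep→Incubate→Quantify = 6+9+8 = 23, so the finish is 23 days.
Sequence is off the critical path — its longest chain is 22 days, giving 1 of slack.
That remains the longest chain; total 23 days.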